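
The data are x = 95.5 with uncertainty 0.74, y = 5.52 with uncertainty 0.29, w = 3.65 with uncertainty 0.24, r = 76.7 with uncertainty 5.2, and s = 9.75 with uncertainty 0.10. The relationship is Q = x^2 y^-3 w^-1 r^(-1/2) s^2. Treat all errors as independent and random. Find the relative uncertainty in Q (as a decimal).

0.176

Each factor contributes (exponent × relative error)² to (δQ/Q)²:
  (2·δx/x)² = (2×0.00775)² = 0.000240;  (-3·δy/y)² = (-3×0.0525)² = 0.0248;  (-1·δw/w)² = (-1×0.0658)² = 0.00432;  (−½·δr/r)² = (-0.5×0.0678)² = 0.00115;  (2·δs/s)² = (2×0.0103)² = 0.000421
δQ/Q = √(0.0310) = 0.176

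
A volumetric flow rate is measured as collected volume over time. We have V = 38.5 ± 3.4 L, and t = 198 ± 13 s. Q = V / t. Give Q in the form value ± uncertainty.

Since Q is a product/quotient, work with relative uncertainties:
  (1·δV/V)² = (1×0.0883)² = 0.00780;  (-1·δt/t)² = (-1×0.0657)² = 0.00431
δQ/Q = √(0.0121) = 0.110
Q = 0.194 L/s, so δQ = 0.110 × 0.194 = 0.0214 L/s.

0.194 ± 0.0214 L/s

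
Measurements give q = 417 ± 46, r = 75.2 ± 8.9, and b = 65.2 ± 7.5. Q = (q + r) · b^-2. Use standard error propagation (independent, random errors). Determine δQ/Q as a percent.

24.9%

Let u = q + r = 492. δu = √(δq² + δr²) = √(2120 + 79.2) = 46.9, so δu/u = 0.0952.
Q is then a monomial in u, b:
δQ/Q = √((δu/u)² + (-2·δb/b)²) = √(0.00906 + 0.0529) = 0.249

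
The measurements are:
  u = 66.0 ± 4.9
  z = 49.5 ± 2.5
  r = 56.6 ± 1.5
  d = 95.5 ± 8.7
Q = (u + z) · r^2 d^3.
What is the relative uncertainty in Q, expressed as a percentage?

28.2%

Let w = u + z = 116. δw = √(δu² + δz²) = √(24.0 + 6.25) = 5.50, so δw/w = 0.0476.
Q is then a monomial in w, r, d:
δQ/Q = √((δw/w)² + (2·δr/r)² + (3·δd/d)²) = √(0.00227 + 0.00281 + 0.0747) = 0.282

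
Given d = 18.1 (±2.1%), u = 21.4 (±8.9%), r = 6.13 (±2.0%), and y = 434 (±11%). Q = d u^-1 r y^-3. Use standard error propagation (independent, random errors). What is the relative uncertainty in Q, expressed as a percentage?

34.3%

Each factor contributes (exponent × relative error)² to (δQ/Q)²:
  (1·δd/d)² = (1×0.0210)² = 0.000441;  (-1·δu/u)² = (-1×0.0890)² = 0.00792;  (1·δr/r)² = (1×0.0200)² = 0.000400;  (-3·δy/y)² = (-3×0.110)² = 0.109
δQ/Q = √(0.118) = 0.343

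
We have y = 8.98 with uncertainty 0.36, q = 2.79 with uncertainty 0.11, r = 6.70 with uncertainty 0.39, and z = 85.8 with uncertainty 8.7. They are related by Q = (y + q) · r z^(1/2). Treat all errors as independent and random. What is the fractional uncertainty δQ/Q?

0.0836

Let u = y + q = 11.8. δu = √(δy² + δq²) = √(0.130 + 0.0121) = 0.376, so δu/u = 0.0320.
Q is then a monomial in u, r, z:
δQ/Q = √((δu/u)² + (1·δr/r)² + (½·δz/z)²) = √(0.00102 + 0.00339 + 0.00257) = 0.0836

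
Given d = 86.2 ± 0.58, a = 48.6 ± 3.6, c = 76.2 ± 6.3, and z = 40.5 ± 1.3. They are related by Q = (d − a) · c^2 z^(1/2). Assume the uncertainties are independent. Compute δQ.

2.67e+05

Let u = d − a = 37.6. δu = √(δd² + δa²) = √(0.336 + 13.0) = 3.65, so δu/u = 0.0970.
Q is then a monomial in u, c, z:
δQ/Q = √((δu/u)² + (2·δc/c)² + (½·δz/z)²) = √(0.00940 + 0.0273 + 0.000258) = 0.192
Q = 1.39e+06, so δQ = 0.192 × 1.39e+06 = 2.67e+05.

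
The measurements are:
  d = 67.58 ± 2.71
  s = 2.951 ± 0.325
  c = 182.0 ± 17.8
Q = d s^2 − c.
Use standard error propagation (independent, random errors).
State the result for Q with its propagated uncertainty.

Let p = d·s^2 = 588.5. δp/p = √((1·δd/d)² + (2·δs/s)²) = √(0.00161 + 0.0485) = 0.224, so δp = 132.
Q = p − c: δQ = √(δp² + δc²) = √(17400 + 317) = 133
Q = 406.5.

406.5 ± 133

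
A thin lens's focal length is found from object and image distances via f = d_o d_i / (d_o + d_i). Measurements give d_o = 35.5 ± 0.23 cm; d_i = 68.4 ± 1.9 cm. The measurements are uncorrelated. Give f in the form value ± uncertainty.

23.4 ± 0.243 cm

∂f/∂d_o = (d_i/(d_o+d_i))² = 0.433;  ∂f/∂d_i = (d_o/(d_o+d_i))² = 0.117
δf = √((∂f/∂d_o · δd_o)² + (∂f/∂d_i · δd_i)²) = √(0.00994 + 0.0492) = 0.243 cm
f = 23.4 cm.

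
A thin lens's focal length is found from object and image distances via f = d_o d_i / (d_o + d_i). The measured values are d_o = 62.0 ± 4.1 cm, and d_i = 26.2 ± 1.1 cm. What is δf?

∂f/∂d_o = (d_i/(d_o+d_i))² = 0.0882;  ∂f/∂d_i = (d_o/(d_o+d_i))² = 0.494
δf = √((∂f/∂d_o · δd_o)² + (∂f/∂d_i · δd_i)²) = √(0.131 + 0.295) = 0.653 cm

0.653 cm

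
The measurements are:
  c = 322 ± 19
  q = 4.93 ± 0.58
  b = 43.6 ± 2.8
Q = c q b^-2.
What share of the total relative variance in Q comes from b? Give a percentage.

(δQ/Q)² = (1·δc/c)² + (1·δq/q)² + (-2·δb/b)²
  c term: (1×0.0590)² = 0.00348
  q term: (1×0.118)² = 0.0138
  b term: (-2×0.0642)² = 0.0165
Total = 0.0338. Share from b = 0.0165/0.0338 = 0.488.

48.8%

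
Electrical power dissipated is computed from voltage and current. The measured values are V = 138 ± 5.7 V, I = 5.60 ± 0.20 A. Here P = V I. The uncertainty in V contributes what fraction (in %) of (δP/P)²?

57.2%

(δP/P)² = (1·δV/V)² + (1·δI/I)²
  V term: (1×0.0413)² = 0.00171
  I term: (1×0.0357)² = 0.00128
Total = 0.00298. Share from V = 0.00171/0.00298 = 0.572.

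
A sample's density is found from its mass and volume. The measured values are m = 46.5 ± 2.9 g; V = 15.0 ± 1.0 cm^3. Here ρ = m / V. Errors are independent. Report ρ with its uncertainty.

3.10 ± 0.283 g/cm^3

Each factor contributes (exponent × relative error)² to (δρ/ρ)²:
  (1·δm/m)² = (1×0.0624)² = 0.00389;  (-1·δV/V)² = (-1×0.0667)² = 0.00444
δρ/ρ = √(0.00833) = 0.0913
ρ = 3.10 g/cm^3, so δρ = 0.0913 × 3.10 = 0.283 g/cm^3.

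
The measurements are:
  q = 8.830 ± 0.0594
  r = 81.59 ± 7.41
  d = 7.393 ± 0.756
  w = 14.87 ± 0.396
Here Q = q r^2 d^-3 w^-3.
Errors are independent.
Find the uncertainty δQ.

Products/powers → add relative errors in quadrature, weighted by exponent:
  (1·δq/q)² = (1×0.00673)² = 4.53e-05;  (2·δr/r)² = (2×0.0908)² = 0.0330;  (-3·δd/d)² = (-3×0.102)² = 0.0941;  (-3·δw/w)² = (-3×0.0266)² = 0.00638
δQ/Q = √(0.134) = 0.365
Q = 0.04424, so δQ = 0.365 × 0.04424 = 0.0162.

0.0162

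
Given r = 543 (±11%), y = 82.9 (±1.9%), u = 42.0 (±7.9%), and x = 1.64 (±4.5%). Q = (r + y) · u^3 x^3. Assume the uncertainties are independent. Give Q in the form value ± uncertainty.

(2.05 ± 0.591) × 10^8

Let w = r + y = 626. δw = √(δr² + δy²) = √(3570 + 2.48) = 59.8, so δw/w = 0.0955.
Q is then a monomial in w, u, x:
δQ/Q = √((δw/w)² + (3·δu/u)² + (3·δx/x)²) = √(0.00911 + 0.0562 + 0.0182) = 0.289
Q = 2.05e+08, so δQ = 0.289 × 2.05e+08 = 5.91e+07.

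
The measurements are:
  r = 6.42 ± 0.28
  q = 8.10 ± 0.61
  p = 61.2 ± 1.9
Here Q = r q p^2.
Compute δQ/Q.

Products/powers → add relative errors in quadrature, weighted by exponent:
  (1·δr/r)² = (1×0.0436)² = 0.00190;  (1·δq/q)² = (1×0.0753)² = 0.00567;  (2·δp/p)² = (2×0.0310)² = 0.00386
δQ/Q = √(0.0114) = 0.107

0.107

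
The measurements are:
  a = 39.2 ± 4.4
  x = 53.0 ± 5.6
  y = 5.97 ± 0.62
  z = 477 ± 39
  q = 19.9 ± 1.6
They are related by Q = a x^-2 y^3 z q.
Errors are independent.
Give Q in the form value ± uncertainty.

Each factor contributes (exponent × relative error)² to (δQ/Q)²:
  (1·δa/a)² = (1×0.112)² = 0.0126;  (-2·δx/x)² = (-2×0.106)² = 0.0447;  (3·δy/y)² = (3×0.104)² = 0.0971;  (1·δz/z)² = (1×0.0818)² = 0.00668;  (1·δq/q)² = (1×0.0804)² = 0.00646
δQ/Q = √(0.167) = 0.409
Q = 28200, so δQ = 0.409 × 28200 = 11500.

28200 ± 11500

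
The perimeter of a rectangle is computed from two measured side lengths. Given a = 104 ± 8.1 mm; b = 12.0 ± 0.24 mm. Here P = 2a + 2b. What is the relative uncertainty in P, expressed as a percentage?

6.99%

Sums and differences: (δP)² = Σ (cᵢ δxᵢ)².
  (2·δa)² = 262;  (2·δb)² = 0.230
δP = √(263) = 16.2 mm
P = 232 mm, so δP/P = 16.2/232 = 0.0699.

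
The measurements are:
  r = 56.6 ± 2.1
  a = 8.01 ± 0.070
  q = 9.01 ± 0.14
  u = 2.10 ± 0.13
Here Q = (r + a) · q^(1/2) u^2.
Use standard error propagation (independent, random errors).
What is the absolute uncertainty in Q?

110

Let w = r + a = 64.6. δw = √(δr² + δa²) = √(4.41 + 0.00490) = 2.10, so δw/w = 0.0325.
Q is then a monomial in w, q, u:
δQ/Q = √((δw/w)² + (½·δq/q)² + (2·δu/u)²) = √(0.00106 + 6.04e-05 + 0.0153) = 0.128
Q = 855, so δQ = 0.128 × 855 = 110.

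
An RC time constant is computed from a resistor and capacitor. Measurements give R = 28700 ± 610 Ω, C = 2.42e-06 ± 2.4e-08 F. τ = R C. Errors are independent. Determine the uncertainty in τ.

0.00163 s

Relative error in a monomial: (δτ/τ)² = Σ (nᵢ · δxᵢ/xᵢ)².
  (1·δR/R)² = (1×0.0213)² = 0.000452;  (1·δC/C)² = (1×0.00992)² = 9.84e-05
δτ/τ = √(0.000550) = 0.0235
τ = 0.0695 s, so δτ = 0.0235 × 0.0695 = 0.00163 s.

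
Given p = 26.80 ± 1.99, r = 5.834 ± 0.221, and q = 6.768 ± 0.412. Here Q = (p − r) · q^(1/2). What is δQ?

Let u = p − r = 20.97. δu = √(δp² + δr²) = √(3.96 + 0.0488) = 2.00, so δu/u = 0.0955.
Q is then a monomial in u, q:
δQ/Q = √((δu/u)² + (½·δq/q)²) = √(0.00912 + 0.000926) = 0.100
Q = 54.54, so δQ = 0.100 × 54.54 = 5.47.

5.47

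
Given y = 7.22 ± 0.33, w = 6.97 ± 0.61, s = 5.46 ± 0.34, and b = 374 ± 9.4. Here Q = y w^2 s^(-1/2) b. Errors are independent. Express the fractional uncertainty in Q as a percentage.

18.5%

For a monomial Q ∝ y, w^2, s^(-1/2), b, fractional errors add in quadrature:
  (1·δy/y)² = (1×0.0457)² = 0.00209;  (2·δw/w)² = (2×0.0875)² = 0.0306;  (−½·δs/s)² = (-0.5×0.0623)² = 0.000969;  (1·δb/b)² = (1×0.0251)² = 0.000632
δQ/Q = √(0.0343) = 0.185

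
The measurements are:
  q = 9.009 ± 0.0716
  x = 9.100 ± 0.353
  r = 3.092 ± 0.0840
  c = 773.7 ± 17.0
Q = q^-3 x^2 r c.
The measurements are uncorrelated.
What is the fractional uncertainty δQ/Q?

0.0884

Q is a product of powers, so relative uncertainties combine in quadrature:
  (-3·δq/q)² = (-3×0.00795)² = 0.000568;  (2·δx/x)² = (2×0.0388)² = 0.00602;  (1·δr/r)² = (1×0.0272)² = 0.000738;  (1·δc/c)² = (1×0.0220)² = 0.000483
δQ/Q = √(0.00781) = 0.0884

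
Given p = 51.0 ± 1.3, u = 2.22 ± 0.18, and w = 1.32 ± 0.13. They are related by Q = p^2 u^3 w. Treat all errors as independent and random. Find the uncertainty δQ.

10000

Since Q is a product/quotient, work with relative uncertainties:
  (2·δp/p)² = (2×0.0255)² = 0.00260;  (3·δu/u)² = (3×0.0811)² = 0.0592;  (1·δw/w)² = (1×0.0985)² = 0.00970
δQ/Q = √(0.0715) = 0.267
Q = 37600, so δQ = 0.267 × 37600 = 10000.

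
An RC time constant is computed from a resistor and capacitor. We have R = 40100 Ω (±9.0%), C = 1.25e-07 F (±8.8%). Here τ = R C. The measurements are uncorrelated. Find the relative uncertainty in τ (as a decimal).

τ is a product of powers, so relative uncertainties combine in quadrature:
  (1·δR/R)² = (1×0.0900)² = 0.00810;  (1·δC/C)² = (1×0.0880)² = 0.00774
δτ/τ = √(0.0158) = 0.126

0.126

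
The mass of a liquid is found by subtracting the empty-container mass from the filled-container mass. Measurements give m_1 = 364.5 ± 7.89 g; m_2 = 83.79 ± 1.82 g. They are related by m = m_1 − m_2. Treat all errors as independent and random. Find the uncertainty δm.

For a sum/difference, combine absolute errors in quadrature:
  (δm_1)² = 62.3;  (δm_2)² = 3.31
δm = √(65.6) = 8.10 g

8.10 g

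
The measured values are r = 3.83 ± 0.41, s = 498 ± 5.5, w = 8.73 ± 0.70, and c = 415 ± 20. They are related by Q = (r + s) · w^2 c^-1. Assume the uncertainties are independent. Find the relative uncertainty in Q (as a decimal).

Let u = r + s = 502. δu = √(δr² + δs²) = √(0.168 + 30.2) = 5.52, so δu/u = 0.0110.
Q is then a monomial in u, w, c:
δQ/Q = √((δu/u)² + (2·δw/w)² + (-1·δc/c)²) = √(0.000121 + 0.0257 + 0.00232) = 0.168

0.168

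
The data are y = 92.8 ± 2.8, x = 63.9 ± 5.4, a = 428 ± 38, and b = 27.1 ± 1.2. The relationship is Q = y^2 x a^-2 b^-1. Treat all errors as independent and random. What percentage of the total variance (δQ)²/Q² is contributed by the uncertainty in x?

16.1%

(δQ/Q)² = (2·δy/y)² + (1·δx/x)² + (-2·δa/a)² + (-1·δb/b)²
  y term: (2×0.0302)² = 0.00364
  x term: (1×0.0845)² = 0.00714
  a term: (-2×0.0888)² = 0.0315
  b term: (-1×0.0443)² = 0.00196
Total = 0.0443. Share from x = 0.00714/0.0443 = 0.161.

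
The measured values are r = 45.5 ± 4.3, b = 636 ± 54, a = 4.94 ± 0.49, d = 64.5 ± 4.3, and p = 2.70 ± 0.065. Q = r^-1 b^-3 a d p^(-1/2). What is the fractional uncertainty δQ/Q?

Each factor contributes (exponent × relative error)² to (δQ/Q)²:
  (-1·δr/r)² = (-1×0.0945)² = 0.00893;  (-3·δb/b)² = (-3×0.0849)² = 0.0649;  (1·δa/a)² = (1×0.0992)² = 0.00984;  (1·δd/d)² = (1×0.0667)² = 0.00444;  (−½·δp/p)² = (-0.5×0.0241)² = 0.000145
δQ/Q = √(0.0882) = 0.297

0.297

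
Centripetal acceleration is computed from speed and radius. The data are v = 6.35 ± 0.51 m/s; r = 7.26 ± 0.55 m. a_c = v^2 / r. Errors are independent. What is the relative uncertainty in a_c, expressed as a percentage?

17.8%

For a monomial a_c ∝ v^2, r^-1, fractional errors add in quadrature:
  (2·δv/v)² = (2×0.0803)² = 0.0258;  (-1·δr/r)² = (-1×0.0758)² = 0.00574
δa_c/a_c = √(0.0315) = 0.178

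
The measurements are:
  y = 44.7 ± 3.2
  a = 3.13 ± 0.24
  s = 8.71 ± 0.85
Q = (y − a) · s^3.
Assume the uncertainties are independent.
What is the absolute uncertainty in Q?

8320

Let u = y − a = 41.6. δu = √(δy² + δa²) = √(10.2 + 0.0576) = 3.21, so δu/u = 0.0772.
Q is then a monomial in u, s:
δQ/Q = √((δu/u)² + (3·δs/s)²) = √(0.00596 + 0.0857) = 0.303
Q = 27500, so δQ = 0.303 × 27500 = 8320.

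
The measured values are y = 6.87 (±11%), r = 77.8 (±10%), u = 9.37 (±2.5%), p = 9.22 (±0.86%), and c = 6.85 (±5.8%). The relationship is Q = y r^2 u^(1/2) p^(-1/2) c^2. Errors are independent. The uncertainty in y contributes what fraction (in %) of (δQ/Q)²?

(δQ/Q)² = (1·δy/y)² + (2·δr/r)² + (½·δu/u)² + (−½·δp/p)² + (2·δc/c)²
  y term: (1×0.110)² = 0.0121
  r term: (2×0.100)² = 0.0400
  u term: (0.5×0.0250)² = 0.000156
  p term: (-0.5×0.00860)² = 1.85e-05
  c term: (2×0.0580)² = 0.0135
Total = 0.0657. Share from y = 0.0121/0.0657 = 0.184.

18.4%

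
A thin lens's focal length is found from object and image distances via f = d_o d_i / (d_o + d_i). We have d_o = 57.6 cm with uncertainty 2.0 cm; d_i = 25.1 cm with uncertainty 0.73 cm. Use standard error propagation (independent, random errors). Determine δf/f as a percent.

2.28%

∂f/∂d_o = (d_i/(d_o+d_i))² = 0.0921;  ∂f/∂d_i = (d_o/(d_o+d_i))² = 0.485
δf = √((∂f/∂d_o · δd_o)² + (∂f/∂d_i · δd_i)²) = √(0.0339 + 0.125) = 0.399 cm
f = 17.5 cm, so δf/f = 0.399/17.5 = 0.0228.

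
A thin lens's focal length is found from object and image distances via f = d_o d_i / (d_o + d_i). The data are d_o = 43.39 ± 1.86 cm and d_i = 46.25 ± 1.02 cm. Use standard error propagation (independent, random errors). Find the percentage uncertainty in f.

2.46%

∂f/∂d_o = (d_i/(d_o+d_i))² = 0.266;  ∂f/∂d_i = (d_o/(d_o+d_i))² = 0.234
δf = √((∂f/∂d_o · δd_o)² + (∂f/∂d_i · δd_i)²) = √(0.245 + 0.0571) = 0.550 cm
f = 22.39 cm, so δf/f = 0.550/22.39 = 0.0246.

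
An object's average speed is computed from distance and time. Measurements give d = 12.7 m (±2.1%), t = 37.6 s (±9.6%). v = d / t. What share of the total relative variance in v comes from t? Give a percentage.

(δv/v)² = (1·δd/d)² + (-1·δt/t)²
  d term: (1×0.0210)² = 0.000441
  t term: (-1×0.0960)² = 0.00922
Total = 0.00966. Share from t = 0.00922/0.00966 = 0.954.

95.4%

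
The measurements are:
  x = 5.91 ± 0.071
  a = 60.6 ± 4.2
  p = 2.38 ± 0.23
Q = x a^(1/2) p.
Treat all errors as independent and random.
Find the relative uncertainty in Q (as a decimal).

0.103

Relative error in a monomial: (δQ/Q)² = Σ (nᵢ · δxᵢ/xᵢ)².
  (1·δx/x)² = (1×0.0120)² = 0.000144;  (½·δa/a)² = (0.5×0.0693)² = 0.00120;  (1·δp/p)² = (1×0.0966)² = 0.00934
δQ/Q = √(0.0107) = 0.103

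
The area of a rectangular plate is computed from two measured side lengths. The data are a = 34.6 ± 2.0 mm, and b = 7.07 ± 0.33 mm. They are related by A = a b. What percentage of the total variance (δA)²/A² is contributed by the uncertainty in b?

39.5%

(δA/A)² = (1·δa/a)² + (1·δb/b)²
  a term: (1×0.0578)² = 0.00334
  b term: (1×0.0467)² = 0.00218
Total = 0.00552. Share from b = 0.00218/0.00552 = 0.395.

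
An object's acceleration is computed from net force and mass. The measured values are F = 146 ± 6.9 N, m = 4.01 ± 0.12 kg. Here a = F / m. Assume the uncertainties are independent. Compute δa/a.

For a monomial a ∝ F, m^-1, fractional errors add in quadrature:
  (1·δF/F)² = (1×0.0473)² = 0.00223;  (-1·δm/m)² = (-1×0.0299)² = 0.000896
δa/a = √(0.00313) = 0.0559

0.0559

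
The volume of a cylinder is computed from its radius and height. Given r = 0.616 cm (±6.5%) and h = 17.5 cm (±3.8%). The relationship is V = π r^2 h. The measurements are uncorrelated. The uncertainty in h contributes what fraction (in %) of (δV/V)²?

7.87%

(δV/V)² = (2·δr/r)² + (1·δh/h)²
  r term: (2×0.0650)² = 0.0169
  h term: (1×0.0380)² = 0.00144
Total = 0.0183. Share from h = 0.00144/0.0183 = 0.0787.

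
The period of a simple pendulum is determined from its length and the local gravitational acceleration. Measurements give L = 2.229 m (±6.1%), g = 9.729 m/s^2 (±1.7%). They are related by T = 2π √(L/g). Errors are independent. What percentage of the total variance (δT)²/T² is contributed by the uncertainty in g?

(δT/T)² = (½·δL/L)² + (−½·δg/g)²
  L term: (0.5×0.0610)² = 0.000930
  g term: (-0.5×0.0170)² = 7.23e-05
Total = 0.00100. Share from g = 7.23e-05/0.00100 = 0.0721.

7.21%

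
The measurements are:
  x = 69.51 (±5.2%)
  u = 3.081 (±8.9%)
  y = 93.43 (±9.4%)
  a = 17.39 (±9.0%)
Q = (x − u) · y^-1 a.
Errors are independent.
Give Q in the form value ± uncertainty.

Let w = x − u = 66.43. δw = √(δx² + δu²) = √(13.1 + 0.0752) = 3.62, so δw/w = 0.0546.
Q is then a monomial in w, y, a:
δQ/Q = √((δw/w)² + (-1·δy/y)² + (1·δa/a)²) = √(0.00298 + 0.00884 + 0.00810) = 0.141
Q = 12.36, so δQ = 0.141 × 12.36 = 1.74.

12.36 ± 1.74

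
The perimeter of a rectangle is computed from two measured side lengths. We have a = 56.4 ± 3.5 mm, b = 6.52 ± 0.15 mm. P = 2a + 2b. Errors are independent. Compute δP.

Sums and differences: (δP)² = Σ (cᵢ δxᵢ)².
  (2·δa)² = 49.0;  (2·δb)² = 0.0900
δP = √(49.1) = 7.01 mm

7.01 mm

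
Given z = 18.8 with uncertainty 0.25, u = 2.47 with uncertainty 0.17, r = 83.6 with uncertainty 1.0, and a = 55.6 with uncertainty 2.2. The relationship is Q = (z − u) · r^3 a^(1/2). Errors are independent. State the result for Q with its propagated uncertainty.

Let w = z − u = 16.3. δw = √(δz² + δu²) = √(0.0625 + 0.0289) = 0.302, so δw/w = 0.0185.
Q is then a monomial in w, r, a:
δQ/Q = √((δw/w)² + (3·δr/r)² + (½·δa/a)²) = √(0.000343 + 0.00129 + 0.000391) = 0.0450
Q = 7.11e+07, so δQ = 0.0450 × 7.11e+07 = 3.2e+06.

(7.11 ± 0.320) × 10^7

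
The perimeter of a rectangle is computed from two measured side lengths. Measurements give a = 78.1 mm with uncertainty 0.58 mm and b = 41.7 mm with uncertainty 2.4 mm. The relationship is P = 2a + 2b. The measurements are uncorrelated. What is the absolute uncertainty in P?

4.94 mm

Each term contributes (cᵢ δxᵢ)² to (δP)²:
  (2·δa)² = 1.35;  (2·δb)² = 23.0
δP = √(24.4) = 4.94 mm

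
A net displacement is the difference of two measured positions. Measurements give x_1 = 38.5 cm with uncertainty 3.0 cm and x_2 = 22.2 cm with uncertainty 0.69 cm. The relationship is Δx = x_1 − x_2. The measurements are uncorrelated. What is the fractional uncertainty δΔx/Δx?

0.189

For a sum/difference, combine absolute errors in quadrature:
  (δx_1)² = 9.00;  (δx_2)² = 0.476
δΔx = √(9.48) = 3.08 cm
Δx = 16.3 cm, so δΔx/Δx = 3.08/16.3 = 0.189.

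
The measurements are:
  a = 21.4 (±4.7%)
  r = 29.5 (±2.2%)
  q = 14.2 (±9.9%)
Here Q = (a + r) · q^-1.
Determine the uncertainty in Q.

Let u = a + r = 50.9. δu = √(δa² + δr²) = √(1.01 + 0.421) = 1.20, so δu/u = 0.0235.
Q is then a monomial in u, q:
δQ/Q = √((δu/u)² + (-1·δq/q)²) = √(0.000553 + 0.00980) = 0.102
Q = 3.58, so δQ = 0.102 × 3.58 = 0.365.

0.365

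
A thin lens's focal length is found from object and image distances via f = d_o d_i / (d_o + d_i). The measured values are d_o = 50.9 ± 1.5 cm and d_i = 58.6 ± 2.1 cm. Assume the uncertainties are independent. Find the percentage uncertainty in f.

∂f/∂d_o = (d_i/(d_o+d_i))² = 0.286;  ∂f/∂d_i = (d_o/(d_o+d_i))² = 0.216
δf = √((∂f/∂d_o · δd_o)² + (∂f/∂d_i · δd_i)²) = √(0.185 + 0.206) = 0.625 cm
f = 27.2 cm, so δf/f = 0.625/27.2 = 0.0229.

2.29%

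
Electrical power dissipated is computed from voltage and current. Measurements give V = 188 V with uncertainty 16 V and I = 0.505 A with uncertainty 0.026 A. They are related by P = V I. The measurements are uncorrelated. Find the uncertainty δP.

9.44 W

Products/powers → add relative errors in quadrature, weighted by exponent:
  (1·δV/V)² = (1×0.0851)² = 0.00724;  (1·δI/I)² = (1×0.0515)² = 0.00265
δP/P = √(0.00989) = 0.0995
P = 94.9 W, so δP = 0.0995 × 94.9 = 9.44 W.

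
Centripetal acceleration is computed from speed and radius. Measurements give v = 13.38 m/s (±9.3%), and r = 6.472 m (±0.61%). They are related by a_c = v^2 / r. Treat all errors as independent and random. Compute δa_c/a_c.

Each factor contributes (exponent × relative error)² to (δa_c/a_c)²:
  (2·δv/v)² = (2×0.0930)² = 0.0346;  (-1·δr/r)² = (-1×0.00610)² = 3.72e-05
δa_c/a_c = √(0.0346) = 0.186

0.186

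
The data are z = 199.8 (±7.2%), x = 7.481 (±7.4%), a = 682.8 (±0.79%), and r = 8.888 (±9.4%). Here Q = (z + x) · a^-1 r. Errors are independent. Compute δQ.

Let u = z + x = 207.3. δu = √(δz² + δx²) = √(207 + 0.306) = 14.4, so δu/u = 0.0695.
Q is then a monomial in u, a, r:
δQ/Q = √((δu/u)² + (-1·δa/a)² + (1·δr/r)²) = √(0.00482 + 6.24e-05 + 0.00884) = 0.117
Q = 2.698, so δQ = 0.117 × 2.698 = 0.316.

0.316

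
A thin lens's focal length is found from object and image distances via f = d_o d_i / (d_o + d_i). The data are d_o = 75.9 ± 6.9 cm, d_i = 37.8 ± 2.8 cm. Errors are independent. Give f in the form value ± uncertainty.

∂f/∂d_o = (d_i/(d_o+d_i))² = 0.111;  ∂f/∂d_i = (d_o/(d_o+d_i))² = 0.446
δf = √((∂f/∂d_o · δd_o)² + (∂f/∂d_i · δd_i)²) = √(0.582 + 1.56) = 1.46 cm
f = 25.2 cm.

25.2 ± 1.46 cm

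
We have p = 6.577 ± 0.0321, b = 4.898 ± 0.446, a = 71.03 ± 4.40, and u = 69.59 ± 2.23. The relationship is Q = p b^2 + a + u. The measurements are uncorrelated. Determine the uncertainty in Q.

Let w = p·b^2 = 157.8. δw/w = √((1·δp/p)² + (2·δb/b)²) = √(2.38e-05 + 0.0332) = 0.182, so δw = 28.7.
Q = w + a + u: δQ = √(δw² + δa² + δu²) = √(826 + 19.4 + 4.97) = 29.2

29.2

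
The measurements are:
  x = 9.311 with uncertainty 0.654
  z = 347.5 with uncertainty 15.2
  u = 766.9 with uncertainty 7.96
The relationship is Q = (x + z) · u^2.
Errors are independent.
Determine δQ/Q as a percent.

Let w = x + z = 356.8. δw = √(δx² + δz²) = √(0.428 + 231) = 15.2, so δw/w = 0.0426.
Q is then a monomial in w, u:
δQ/Q = √((δw/w)² + (2·δu/u)²) = √(0.00182 + 0.000431) = 0.0474

4.74%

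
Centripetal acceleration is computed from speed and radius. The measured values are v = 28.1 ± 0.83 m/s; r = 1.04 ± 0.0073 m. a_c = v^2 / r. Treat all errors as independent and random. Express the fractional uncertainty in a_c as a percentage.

5.95%

Each factor contributes (exponent × relative error)² to (δa_c/a_c)²:
  (2·δv/v)² = (2×0.0295)² = 0.00349;  (-1·δr/r)² = (-1×0.00702)² = 4.93e-05
δa_c/a_c = √(0.00354) = 0.0595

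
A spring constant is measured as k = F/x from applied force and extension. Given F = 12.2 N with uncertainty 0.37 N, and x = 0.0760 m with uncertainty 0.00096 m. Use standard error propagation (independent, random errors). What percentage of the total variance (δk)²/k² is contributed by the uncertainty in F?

85.2%

(δk/k)² = (1·δF/F)² + (-1·δx/x)²
  F term: (1×0.0303)² = 0.000920
  x term: (-1×0.0126)² = 0.000160
Total = 0.00108. Share from F = 0.000920/0.00108 = 0.852.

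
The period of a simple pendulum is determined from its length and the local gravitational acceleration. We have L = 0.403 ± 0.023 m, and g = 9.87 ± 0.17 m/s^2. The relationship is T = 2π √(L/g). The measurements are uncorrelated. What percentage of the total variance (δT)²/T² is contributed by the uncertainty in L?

(δT/T)² = (½·δL/L)² + (−½·δg/g)²
  L term: (0.5×0.0571)² = 0.000814
  g term: (-0.5×0.0172)² = 7.42e-05
Total = 0.000888. Share from L = 0.000814/0.000888 = 0.917.

91.7%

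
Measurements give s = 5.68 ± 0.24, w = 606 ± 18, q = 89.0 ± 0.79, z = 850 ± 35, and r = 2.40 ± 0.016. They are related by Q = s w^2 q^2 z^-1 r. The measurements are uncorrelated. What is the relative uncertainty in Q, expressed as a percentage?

8.58%

Since Q is a product/quotient, work with relative uncertainties:
  (1·δs/s)² = (1×0.0423)² = 0.00179;  (2·δw/w)² = (2×0.0297)² = 0.00353;  (2·δq/q)² = (2×0.00888)² = 0.000315;  (-1·δz/z)² = (-1×0.0412)² = 0.00170;  (1·δr/r)² = (1×0.00667)² = 4.44e-05
δQ/Q = √(0.00737) = 0.0858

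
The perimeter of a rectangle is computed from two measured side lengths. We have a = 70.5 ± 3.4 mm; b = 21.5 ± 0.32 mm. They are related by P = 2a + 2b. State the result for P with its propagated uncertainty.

Each term contributes (cᵢ δxᵢ)² to (δP)²:
  (2·δa)² = 46.2;  (2·δb)² = 0.410
δP = √(46.6) = 6.83 mm
P = 184 mm.

184 ± 6.83 mm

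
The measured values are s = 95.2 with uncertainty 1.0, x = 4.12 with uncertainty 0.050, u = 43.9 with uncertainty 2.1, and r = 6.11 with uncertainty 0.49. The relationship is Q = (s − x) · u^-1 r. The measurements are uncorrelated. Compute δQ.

1.19

Let w = s − x = 91.1. δw = √(δs² + δx²) = √(1.00 + 0.00250) = 1.00, so δw/w = 0.0110.
Q is then a monomial in w, u, r:
δQ/Q = √((δw/w)² + (-1·δu/u)² + (1·δr/r)²) = √(0.000121 + 0.00229 + 0.00643) = 0.0940
Q = 12.7, so δQ = 0.0940 × 12.7 = 1.19.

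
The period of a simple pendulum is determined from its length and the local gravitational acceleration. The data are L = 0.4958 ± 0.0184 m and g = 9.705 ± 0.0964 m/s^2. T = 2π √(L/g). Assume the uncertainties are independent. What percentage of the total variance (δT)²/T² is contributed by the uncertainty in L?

(δT/T)² = (½·δL/L)² + (−½·δg/g)²
  L term: (0.5×0.0371)² = 0.000344
  g term: (-0.5×0.00993)² = 2.47e-05
Total = 0.000369. Share from L = 0.000344/0.000369 = 0.933.

93.3%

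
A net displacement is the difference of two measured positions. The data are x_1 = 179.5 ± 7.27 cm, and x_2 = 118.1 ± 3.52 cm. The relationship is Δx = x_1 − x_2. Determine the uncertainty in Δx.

Sums and differences: (δΔx)² = Σ (cᵢ δxᵢ)².
  (δx_1)² = 52.9;  (δx_2)² = 12.4
δΔx = √(65.2) = 8.08 cm

8.08 cm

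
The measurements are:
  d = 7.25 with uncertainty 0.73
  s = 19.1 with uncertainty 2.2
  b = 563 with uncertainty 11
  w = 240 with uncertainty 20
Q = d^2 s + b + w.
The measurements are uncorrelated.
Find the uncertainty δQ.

Let p = d^2·s = 1000. δp/p = √((2·δd/d)² + (1·δs/s)²) = √(0.0406 + 0.0133) = 0.232, so δp = 233.
Q = p + b + w: δQ = √(δp² + δb² + δw²) = √(54200 + 121 + 400) = 234

234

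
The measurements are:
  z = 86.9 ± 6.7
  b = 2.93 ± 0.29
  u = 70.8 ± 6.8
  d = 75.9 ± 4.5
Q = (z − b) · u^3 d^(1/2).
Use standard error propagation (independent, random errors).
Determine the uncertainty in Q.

Let w = z − b = 84.0. δw = √(δz² + δb²) = √(44.9 + 0.0841) = 6.71, so δw/w = 0.0799.
Q is then a monomial in w, u, d:
δQ/Q = √((δw/w)² + (3·δu/u)² + (½·δd/d)²) = √(0.00638 + 0.0830 + 0.000879) = 0.300
Q = 2.6e+08, so δQ = 0.300 × 2.6e+08 = 7.8e+07.

7.8e+07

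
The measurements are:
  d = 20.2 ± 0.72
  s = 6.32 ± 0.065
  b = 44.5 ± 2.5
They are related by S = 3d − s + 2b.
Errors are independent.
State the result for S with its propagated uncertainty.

Sums and differences: (δS)² = Σ (cᵢ δxᵢ)².
  (3·δd)² = 4.67;  (δs)² = 0.00423;  (2·δb)² = 25.0
δS = √(29.7) = 5.45
S = 143.

143 ± 5.45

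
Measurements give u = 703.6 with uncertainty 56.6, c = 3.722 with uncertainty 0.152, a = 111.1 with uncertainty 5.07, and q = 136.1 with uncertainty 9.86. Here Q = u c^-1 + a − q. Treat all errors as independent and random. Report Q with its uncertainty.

Let p = u·c^-1 = 189.0. δp/p = √((1·δu/u)² + (-1·δc/c)²) = √(0.00647 + 0.00167) = 0.0902, so δp = 17.1.
Q = p + a − q: δQ = √(δp² + δa² + δq²) = √(291 + 25.7 + 97.2) = 20.3
Q = 164.0.

164.0 ± 20.3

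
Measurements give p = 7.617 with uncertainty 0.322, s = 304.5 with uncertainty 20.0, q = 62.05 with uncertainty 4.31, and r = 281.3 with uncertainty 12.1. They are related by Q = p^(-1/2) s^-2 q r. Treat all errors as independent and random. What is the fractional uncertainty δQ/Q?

0.156

Relative error in a monomial: (δQ/Q)² = Σ (nᵢ · δxᵢ/xᵢ)².
  (−½·δp/p)² = (-0.5×0.0423)² = 0.000447;  (-2·δs/s)² = (-2×0.0657)² = 0.0173;  (1·δq/q)² = (1×0.0695)² = 0.00482;  (1·δr/r)² = (1×0.0430)² = 0.00185
δQ/Q = √(0.0244) = 0.156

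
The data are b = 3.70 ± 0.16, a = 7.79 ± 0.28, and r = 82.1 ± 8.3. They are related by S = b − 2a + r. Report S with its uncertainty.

70.2 ± 8.32

Sums and differences: (δS)² = Σ (cᵢ δxᵢ)².
  (δb)² = 0.0256;  (2·δa)² = 0.314;  (δr)² = 68.9
δS = √(69.2) = 8.32
S = 70.2.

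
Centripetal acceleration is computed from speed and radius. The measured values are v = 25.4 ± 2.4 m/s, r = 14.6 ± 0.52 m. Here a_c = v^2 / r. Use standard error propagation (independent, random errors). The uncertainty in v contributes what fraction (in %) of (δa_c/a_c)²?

96.6%

(δa_c/a_c)² = (2·δv/v)² + (-1·δr/r)²
  v term: (2×0.0945)² = 0.0357
  r term: (-1×0.0356)² = 0.00127
Total = 0.0370. Share from v = 0.0357/0.0370 = 0.966.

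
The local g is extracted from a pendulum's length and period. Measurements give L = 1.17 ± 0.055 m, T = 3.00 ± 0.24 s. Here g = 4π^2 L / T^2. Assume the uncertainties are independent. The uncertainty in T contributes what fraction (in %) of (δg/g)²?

92.1%

(δg/g)² = (1·δL/L)² + (-2·δT/T)²
  L term: (1×0.0470)² = 0.00221
  T term: (-2×0.0800)² = 0.0256
Total = 0.0278. Share from T = 0.0256/0.0278 = 0.921.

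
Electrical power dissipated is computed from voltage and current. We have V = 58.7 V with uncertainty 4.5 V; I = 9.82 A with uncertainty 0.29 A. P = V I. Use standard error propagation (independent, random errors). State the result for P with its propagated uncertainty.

576 ± 47.4 W

For a monomial P ∝ V, I, fractional errors add in quadrature:
  (1·δV/V)² = (1×0.0767)² = 0.00588;  (1·δI/I)² = (1×0.0295)² = 0.000872
δP/P = √(0.00675) = 0.0822
P = 576 W, so δP = 0.0822 × 576 = 47.4 W.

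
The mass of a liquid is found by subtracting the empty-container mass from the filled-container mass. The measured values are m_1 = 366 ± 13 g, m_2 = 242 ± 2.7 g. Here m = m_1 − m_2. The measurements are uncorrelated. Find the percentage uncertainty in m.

10.7%

Absolute uncertainties add in quadrature for a linear combination:
  (δm_1)² = 169;  (δm_2)² = 7.29
δm = √(176) = 13.3 g
m = 124 g, so δm/m = 13.3/124 = 0.107.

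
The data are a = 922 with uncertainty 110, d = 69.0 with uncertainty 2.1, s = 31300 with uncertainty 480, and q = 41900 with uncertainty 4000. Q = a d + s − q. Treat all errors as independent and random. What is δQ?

Let p = a·d = 63600. δp/p = √((1·δa/a)² + (1·δd/d)²) = √(0.0142 + 0.000926) = 0.123, so δp = 7830.
Q = p + s − q: δQ = √(δp² + δs² + δq²) = √(6.14e+07 + 2.3e+05 + 1.6e+07) = 8810

8810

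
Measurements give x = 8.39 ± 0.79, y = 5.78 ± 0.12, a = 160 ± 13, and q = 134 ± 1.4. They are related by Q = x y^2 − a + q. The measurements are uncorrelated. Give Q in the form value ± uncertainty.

Let p = x·y^2 = 280. δp/p = √((1·δx/x)² + (2·δy/y)²) = √(0.00887 + 0.00172) = 0.103, so δp = 28.8.
Q = p − a + q: δQ = √(δp² + δa² + δq²) = √(832 + 169 + 1.96) = 31.7
Q = 254.

254 ± 31.7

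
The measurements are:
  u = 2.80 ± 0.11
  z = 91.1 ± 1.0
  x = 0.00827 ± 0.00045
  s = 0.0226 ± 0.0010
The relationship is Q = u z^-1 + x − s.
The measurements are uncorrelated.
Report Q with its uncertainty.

Let p = u·z^-1 = 0.0307. δp/p = √((1·δu/u)² + (-1·δz/z)²) = √(0.00154 + 0.000120) = 0.0408, so δp = 0.00125.
Q = p + x − s: δQ = √(δp² + δx² + δs²) = √(1.57e-06 + 2.02e-07 + 1e-06) = 0.00167
Q = 0.0164.

0.0164 ± 0.00167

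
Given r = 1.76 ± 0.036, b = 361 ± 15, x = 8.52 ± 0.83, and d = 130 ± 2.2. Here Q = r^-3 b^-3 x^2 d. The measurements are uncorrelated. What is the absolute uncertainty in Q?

For a monomial Q ∝ r^-3, b^-3, x^2, d, fractional errors add in quadrature:
  (-3·δr/r)² = (-3×0.0205)² = 0.00377;  (-3·δb/b)² = (-3×0.0416)² = 0.0155;  (2·δx/x)² = (2×0.0974)² = 0.0380;  (1·δd/d)² = (1×0.0169)² = 0.000286
δQ/Q = √(0.0576) = 0.240
Q = 3.68e-05, so δQ = 0.240 × 3.68e-05 = 8.83e-06.

8.83e-06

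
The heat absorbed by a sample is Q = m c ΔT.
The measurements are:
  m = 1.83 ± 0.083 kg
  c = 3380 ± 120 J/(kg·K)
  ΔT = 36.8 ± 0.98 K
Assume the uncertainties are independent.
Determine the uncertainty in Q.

14400 J

Products/powers → add relative errors in quadrature, weighted by exponent:
  (1·δm/m)² = (1×0.0454)² = 0.00206;  (1·δc/c)² = (1×0.0355)² = 0.00126;  (1·δΔT/ΔT)² = (1×0.0266)² = 0.000709
δQ/Q = √(0.00403) = 0.0635
Q = 2.28e+05 J, so δQ = 0.0635 × 2.28e+05 = 14400 J.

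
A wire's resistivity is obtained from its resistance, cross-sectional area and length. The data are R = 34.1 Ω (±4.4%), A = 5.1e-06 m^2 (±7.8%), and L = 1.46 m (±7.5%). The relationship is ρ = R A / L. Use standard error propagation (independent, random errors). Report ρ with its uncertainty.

Products/powers → add relative errors in quadrature, weighted by exponent:
  (1·δR/R)² = (1×0.0440)² = 0.00194;  (1·δA/A)² = (1×0.0780)² = 0.00608;  (-1·δL/L)² = (-1×0.0750)² = 0.00562
δρ/ρ = √(0.0136) = 0.117
ρ = 0.000119 Ω·m, so δρ = 0.117 × 0.000119 = 1.39e-05 Ω·m.

(1.19 ± 0.139) × 10^-4 Ω·m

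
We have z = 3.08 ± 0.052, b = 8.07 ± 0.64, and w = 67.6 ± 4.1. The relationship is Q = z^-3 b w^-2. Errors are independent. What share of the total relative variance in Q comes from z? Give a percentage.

10.9%

(δQ/Q)² = (-3·δz/z)² + (1·δb/b)² + (-2·δw/w)²
  z term: (-3×0.0169)² = 0.00257
  b term: (1×0.0793)² = 0.00629
  w term: (-2×0.0607)² = 0.0147
Total = 0.0236. Share from z = 0.00257/0.0236 = 0.109.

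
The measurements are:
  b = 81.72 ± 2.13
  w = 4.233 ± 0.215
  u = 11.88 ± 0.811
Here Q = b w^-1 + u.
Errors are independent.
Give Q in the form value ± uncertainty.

31.19 ± 1.37

Let p = b·w^-1 = 19.31. δp/p = √((1·δb/b)² + (-1·δw/w)²) = √(0.000679 + 0.00258) = 0.0571, so δp = 1.10.
Q = p + u: δQ = √(δp² + δu²) = √(1.21 + 0.658) = 1.37
Q = 31.19.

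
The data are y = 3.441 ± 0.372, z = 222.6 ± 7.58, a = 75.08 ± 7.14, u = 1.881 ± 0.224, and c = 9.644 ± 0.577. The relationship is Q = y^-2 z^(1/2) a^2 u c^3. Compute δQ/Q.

0.360

For a monomial Q ∝ y^-2, z^(1/2), a^2, u, c^3, fractional errors add in quadrature:
  (-2·δy/y)² = (-2×0.108)² = 0.0467;  (½·δz/z)² = (0.5×0.0341)² = 0.000290;  (2·δa/a)² = (2×0.0951)² = 0.0362;  (1·δu/u)² = (1×0.119)² = 0.0142;  (3·δc/c)² = (3×0.0598)² = 0.0322
δQ/Q = √(0.130) = 0.360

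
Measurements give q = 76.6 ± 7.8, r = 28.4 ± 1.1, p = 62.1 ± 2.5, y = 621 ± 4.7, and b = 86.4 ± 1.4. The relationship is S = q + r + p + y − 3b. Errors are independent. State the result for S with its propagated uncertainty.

529 ± 10.4

Absolute uncertainties add in quadrature for a linear combination:
  (δq)² = 60.8;  (δr)² = 1.21;  (δp)² = 6.25;  (δy)² = 22.1;  (3·δb)² = 17.6
δS = √(108) = 10.4
S = 529.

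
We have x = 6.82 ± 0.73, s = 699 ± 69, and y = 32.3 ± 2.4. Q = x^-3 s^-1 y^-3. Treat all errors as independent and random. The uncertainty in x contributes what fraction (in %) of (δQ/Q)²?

(δQ/Q)² = (-3·δx/x)² + (-1·δs/s)² + (-3·δy/y)²
  x term: (-3×0.107)² = 0.103
  s term: (-1×0.0987)² = 0.00974
  y term: (-3×0.0743)² = 0.0497
Total = 0.163. Share from x = 0.103/0.163 = 0.634.

63.4%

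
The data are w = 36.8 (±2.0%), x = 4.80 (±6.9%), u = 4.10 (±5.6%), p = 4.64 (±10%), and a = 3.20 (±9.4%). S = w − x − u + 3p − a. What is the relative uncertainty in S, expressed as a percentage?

Each term contributes (cᵢ δxᵢ)² to (δS)²:
  (δw)² = 0.542;  (δx)² = 0.110;  (δu)² = 0.0527;  (3·δp)² = 1.94;  (δa)² = 0.0905
δS = √(2.73) = 1.65
S = 38.6, so δS/S = 1.65/38.6 = 0.0428.

4.28%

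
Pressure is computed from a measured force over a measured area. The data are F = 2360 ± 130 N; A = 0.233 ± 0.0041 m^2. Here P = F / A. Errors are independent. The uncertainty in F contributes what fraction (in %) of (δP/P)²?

(δP/P)² = (1·δF/F)² + (-1·δA/A)²
  F term: (1×0.0551)² = 0.00303
  A term: (-1×0.0176)² = 0.000310
Total = 0.00334. Share from F = 0.00303/0.00334 = 0.907.

90.7%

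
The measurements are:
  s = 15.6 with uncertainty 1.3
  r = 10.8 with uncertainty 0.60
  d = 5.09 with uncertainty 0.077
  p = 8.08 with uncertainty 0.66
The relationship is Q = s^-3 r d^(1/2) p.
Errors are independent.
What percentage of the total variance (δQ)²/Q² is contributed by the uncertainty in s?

(δQ/Q)² = (-3·δs/s)² + (1·δr/r)² + (½·δd/d)² + (1·δp/p)²
  s term: (-3×0.0833)² = 0.0625
  r term: (1×0.0556)² = 0.00309
  d term: (0.5×0.0151)² = 5.72e-05
  p term: (1×0.0817)² = 0.00667
Total = 0.0723. Share from s = 0.0625/0.0723 = 0.864.

86.4%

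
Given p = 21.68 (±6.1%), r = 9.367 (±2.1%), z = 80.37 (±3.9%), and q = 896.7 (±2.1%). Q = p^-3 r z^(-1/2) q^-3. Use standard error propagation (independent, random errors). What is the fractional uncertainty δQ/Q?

Each factor contributes (exponent × relative error)² to (δQ/Q)²:
  (-3·δp/p)² = (-3×0.0610)² = 0.0335;  (1·δr/r)² = (1×0.0210)² = 0.000441;  (−½·δz/z)² = (-0.5×0.0390)² = 0.000380;  (-3·δq/q)² = (-3×0.0210)² = 0.00397
δQ/Q = √(0.0383) = 0.196

0.196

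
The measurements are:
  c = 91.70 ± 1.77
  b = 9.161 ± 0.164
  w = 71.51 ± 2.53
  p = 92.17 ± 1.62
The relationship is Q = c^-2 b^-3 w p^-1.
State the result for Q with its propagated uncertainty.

(1.200 ± 0.0925) × 10^-7

Since Q is a product/quotient, work with relative uncertainties:
  (-2·δc/c)² = (-2×0.0193)² = 0.00149;  (-3·δb/b)² = (-3×0.0179)² = 0.00288;  (1·δw/w)² = (1×0.0354)² = 0.00125;  (-1·δp/p)² = (-1×0.0176)² = 0.000309
δQ/Q = √(0.00594) = 0.0770
Q = 1.2e-07, so δQ = 0.0770 × 1.2e-07 = 9.25e-09.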